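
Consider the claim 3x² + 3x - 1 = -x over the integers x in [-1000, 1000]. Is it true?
The claim fails at x = 0:
x = 0: LHS = 3·0² + 3·0 - 1 = -1, RHS = -0 = 0; -1 = 0 — FAILS

Because a single integer refutes it, the statement is false.

Answer: False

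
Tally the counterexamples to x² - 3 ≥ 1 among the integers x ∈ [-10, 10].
Counterexamples in [-10, 10]: {-1, 0, 1}.

Counting them gives 3 values.

Answer: 3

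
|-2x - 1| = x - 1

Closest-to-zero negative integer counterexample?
Testing negative integers from -1 downward:
x = -1: LHS = |-2·(-1) - 1| = |1| = 1, RHS = (-1) - 1 = -2; 1 = -2 — FAILS  ← closest negative counterexample to 0

Answer: x = -1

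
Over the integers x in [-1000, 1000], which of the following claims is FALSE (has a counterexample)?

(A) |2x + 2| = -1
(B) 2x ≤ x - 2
(A) x = 0: LHS = |2·0 + 2| = |2| = 2; 2 = -1 — FAILS
(B) x = 0: LHS = 2·0 = 0, RHS = 0 - 2 = -2; 0 ≤ -2 — FAILS

Answer: Both A and B are false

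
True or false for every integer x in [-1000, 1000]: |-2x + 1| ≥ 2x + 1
The claim fails at x = 1:
x = 1: LHS = |-2·1 + 1| = |-1| = 1, RHS = 2·1 + 1 = 3; 1 ≥ 3 — FAILS

Because a single integer refutes it, the statement is false.

Answer: False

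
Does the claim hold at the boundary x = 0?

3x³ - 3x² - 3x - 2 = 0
x = 0: LHS = 3·0³ - 3·0² - 3·0 - 2 = -2; -2 = 0 — FAILS

The relation fails at x = 0, so x = 0 is a counterexample.

Answer: No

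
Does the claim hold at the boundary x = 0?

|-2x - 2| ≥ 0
x = 0: LHS = |-2·0 - 2| = |-2| = 2; 2 ≥ 0 — holds

The relation is satisfied at x = 0.

Answer: Yes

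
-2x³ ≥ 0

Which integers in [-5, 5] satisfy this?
Holds for: {-5, -4, -3, -2, -1, 0}
Fails for: {1, 2, 3, 4, 5}

Answer: {-5, -4, -3, -2, -1, 0}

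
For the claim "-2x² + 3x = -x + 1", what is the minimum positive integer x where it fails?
Testing positive integers:
x = 1: LHS = -2·1² + 3·1 = 1, RHS = -1 + 1 = 0; 1 = 0 — FAILS  ← smallest positive counterexample

Answer: x = 1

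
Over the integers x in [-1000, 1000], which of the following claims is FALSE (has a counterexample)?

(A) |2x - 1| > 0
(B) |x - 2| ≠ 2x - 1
(A) Over all integers in [-1000, 1000], LHS − RHS is smallest at x = 0, where it equals 1:
x = 0: LHS = |2·0 - 1| = |-1| = 1; 1 > 0 — holds
At the ends of the range:
x = -1000: LHS = |2·(-1000) - 1| = |-2001| = 2001; 2001 > 0 — holds
x = 1000: LHS = |2·1000 - 1| = |1999| = 1999; 1999 > 0 — holds
Hence LHS − RHS is never zero or negative, i.e. LHS > RHS throughout, so the relation holds for every integer in [-1000, 1000].

(B) x = 1: LHS = |1 - 2| = |-1| = 1, RHS = 2·1 - 1 = 1; 1 ≠ 1 — FAILS

Only (B) has a counterexample.

Answer: B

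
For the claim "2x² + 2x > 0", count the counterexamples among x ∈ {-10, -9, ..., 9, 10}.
Counterexamples in [-10, 10]: {-1, 0}.

Counting them gives 2 values.

Answer: 2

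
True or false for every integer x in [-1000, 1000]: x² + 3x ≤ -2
The claim fails at x = 0:
x = 0: LHS = 0² + 3·0 = 0; 0 ≤ -2 — FAILS

Because a single integer refutes it, the statement is false.

Answer: False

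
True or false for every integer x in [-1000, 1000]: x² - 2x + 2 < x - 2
The claim fails at x = 0:
x = 0: LHS = 0² - 2·0 + 2 = 2, RHS = 0 - 2 = -2; 2 < -2 — FAILS

Because a single integer refutes it, the statement is false.

Answer: False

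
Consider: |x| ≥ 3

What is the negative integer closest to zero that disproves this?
Testing negative integers from -1 downward:
x = -1: LHS = |-1| = 1; 1 ≥ 3 — FAILS  ← closest negative counterexample to 0

Answer: x = -1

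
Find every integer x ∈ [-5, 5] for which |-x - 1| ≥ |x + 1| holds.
Over all integers in [-5, 5], LHS − RHS is smallest at x = 0, where it equals 0:
x = 0: LHS = |-0 - 1| = |-1| = 1, RHS = |0 + 1| = |1| = 1; 1 ≥ 1 — holds
At the ends of the range:
x = -5: LHS = |-(-5) - 1| = |4| = 4, RHS = |(-5) + 1| = |-4| = 4; 4 ≥ 4 — holds
x = 5: LHS = |-5 - 1| = |-6| = 6, RHS = |5 + 1| = |6| = 6; 6 ≥ 6 — holds
Hence LHS − RHS is never negative, i.e. LHS ≥ RHS throughout, so the relation holds for every integer in [-5, 5].

Answer: All integers in [-5, 5]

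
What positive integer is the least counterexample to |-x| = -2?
Testing positive integers:
x = 1: LHS = |-1| = 1; 1 = -2 — FAILS  ← smallest positive counterexample

Answer: x = 1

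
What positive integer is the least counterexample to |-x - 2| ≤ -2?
Testing positive integers:
x = 1: LHS = |-1 - 2| = |-3| = 3; 3 ≤ -2 — FAILS  ← smallest positive counterexample

Answer: x = 1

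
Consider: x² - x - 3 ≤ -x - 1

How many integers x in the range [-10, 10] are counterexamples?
Counterexamples in [-10, 10]: {-10, -9, -8, -7, -6, -5, -4, -3, -2, 2, 3, 4, 5, 6, 7, 8, 9, 10}.

Counting them gives 18 values.

Answer: 18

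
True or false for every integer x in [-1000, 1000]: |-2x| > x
The claim fails at x = 0:
x = 0: LHS = |-2·0| = |0| = 0; 0 > 0 — FAILS

Because a single integer refutes it, the statement is false.

Answer: False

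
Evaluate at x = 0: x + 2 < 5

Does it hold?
x = 0: LHS = 0 + 2 = 2; 2 < 5 — holds

The relation is satisfied at x = 0.

Answer: Yes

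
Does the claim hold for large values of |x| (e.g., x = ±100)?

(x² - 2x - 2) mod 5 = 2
x = 100: LHS = (100² - 2·100 - 2) mod 5 = 9798 mod 5 = 3; 3 = 2 — FAILS
x = -100: LHS = ((-100)² - 2·(-100) - 2) mod 5 = 10198 mod 5 = 3; 3 = 2 — FAILS

Answer: No, fails for both x = 100 and x = -100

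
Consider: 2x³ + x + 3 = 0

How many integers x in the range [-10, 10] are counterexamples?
Counterexamples in [-10, 10]: {-10, -9, -8, -7, -6, -5, -4, -3, -2, 0, 1, 2, 3, 4, 5, 6, 7, 8, 9, 10}.

Counting them gives 20 values.

Answer: 20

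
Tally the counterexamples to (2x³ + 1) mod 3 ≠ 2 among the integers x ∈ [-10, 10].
Counterexamples in [-10, 10]: {-10, -7, -4, -1, 2, 5, 8}.

Counting them gives 7 values.

Answer: 7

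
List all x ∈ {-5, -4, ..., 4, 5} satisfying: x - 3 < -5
Holds for: {-5, -4, -3}
Fails for: {-2, -1, 0, 1, 2, 3, 4, 5}

Answer: {-5, -4, -3}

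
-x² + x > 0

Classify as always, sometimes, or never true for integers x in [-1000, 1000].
Over all integers in [-1000, 1000], LHS − RHS is largest at x = 0, where it equals 0:
x = 0: LHS = -0² + 0 = 0; 0 > 0 — FAILS
At the ends of the range:
x = -1000: LHS = -(-1000)² + (-1000) = -1001000; -1001000 > 0 — FAILS
x = 1000: LHS = -1000² + 1000 = -999000; -999000 > 0 — FAILS
Hence LHS − RHS is never positive, i.e. LHS ≤ RHS throughout, so the claimed relation (>) fails for every integer in [-1000, 1000].

No integer in the range satisfies it.

Answer: Never true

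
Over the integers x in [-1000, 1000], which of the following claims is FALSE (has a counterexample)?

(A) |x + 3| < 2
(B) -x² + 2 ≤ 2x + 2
(A) x = 0: LHS = |0 + 3| = |3| = 3; 3 < 2 — FAILS
(B) x = -1: LHS = -(-1)² + 2 = 1, RHS = 2·(-1) + 2 = 0; 1 ≤ 0 — FAILS

Answer: Both A and B are false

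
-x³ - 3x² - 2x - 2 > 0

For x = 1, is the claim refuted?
Substitute x = 1 into the relation:
x = 1: LHS = -1³ - 3·1² - 2·1 - 2 = -8; -8 > 0 — FAILS

Since the claim fails at x = 1, this value is a counterexample.

Answer: Yes, x = 1 is a counterexample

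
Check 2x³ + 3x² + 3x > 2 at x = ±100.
x = 100: LHS = 2·100³ + 3·100² + 3·100 = 2030300; 2030300 > 2 — holds
x = -100: LHS = 2·(-100)³ + 3·(-100)² + 3·(-100) = -1970300; -1970300 > 2 — FAILS

Answer: Partially: holds for x = 100, fails for x = -100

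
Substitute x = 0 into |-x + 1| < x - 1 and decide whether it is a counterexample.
Substitute x = 0 into the relation:
x = 0: LHS = |-0 + 1| = |1| = 1, RHS = 0 - 1 = -1; 1 < -1 — FAILS

Since the claim fails at x = 0, this value is a counterexample.

Answer: Yes, x = 0 is a counterexample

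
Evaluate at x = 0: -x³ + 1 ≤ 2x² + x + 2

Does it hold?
x = 0: LHS = -0³ + 1 = 1, RHS = 2·0² + 0 + 2 = 2; 1 ≤ 2 — holds

The relation is satisfied at x = 0.

Answer: Yes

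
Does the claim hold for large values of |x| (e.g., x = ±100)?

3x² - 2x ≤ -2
x = 100: LHS = 3·100² - 2·100 = 29800; 29800 ≤ -2 — FAILS
x = -100: LHS = 3·(-100)² - 2·(-100) = 30200; 30200 ≤ -2 — FAILS

Answer: No, fails for both x = 100 and x = -100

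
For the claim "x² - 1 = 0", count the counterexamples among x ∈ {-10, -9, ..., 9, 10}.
Counterexamples in [-10, 10]: {-10, -9, -8, -7, -6, -5, -4, -3, -2, 0, 2, 3, 4, 5, 6, 7, 8, 9, 10}.

Counting them gives 19 values.

Answer: 19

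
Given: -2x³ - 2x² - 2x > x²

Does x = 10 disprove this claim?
Substitute x = 10 into the relation:
x = 10: LHS = -2·10³ - 2·10² - 2·10 = -2220, RHS = 10² = 100; -2220 > 100 — FAILS

Since the claim fails at x = 10, this value is a counterexample.

Answer: Yes, x = 10 is a counterexample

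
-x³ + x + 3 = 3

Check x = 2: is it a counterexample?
Substitute x = 2 into the relation:
x = 2: LHS = -2³ + 2 + 3 = -3; -3 = 3 — FAILS

Since the claim fails at x = 2, this value is a counterexample.

Answer: Yes, x = 2 is a counterexample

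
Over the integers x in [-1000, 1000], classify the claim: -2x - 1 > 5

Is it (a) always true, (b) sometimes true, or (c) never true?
Holds at x = -4: LHS = -2·(-4) - 1 = 7; 7 > 5 — holds
Fails at x = 0: LHS = -2·0 - 1 = -1; -1 > 5 — FAILS
It is satisfied by some integers in the range but not all.

Answer: Sometimes true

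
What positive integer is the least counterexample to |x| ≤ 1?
Testing positive integers:
x = 1: LHS = |1| = 1; 1 ≤ 1 — holds
x = 2: LHS = |2| = 2; 2 ≤ 1 — FAILS  ← smallest positive counterexample

Answer: x = 2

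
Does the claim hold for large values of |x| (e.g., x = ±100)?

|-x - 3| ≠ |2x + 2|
x = 100: LHS = |-100 - 3| = |-103| = 103, RHS = |2·100 + 2| = |202| = 202; 103 ≠ 202 — holds
x = -100: LHS = |-(-100) - 3| = |97| = 97, RHS = |2·(-100) + 2| = |-198| = 198; 97 ≠ 198 — holds

Answer: Yes, holds for both x = 100 and x = -100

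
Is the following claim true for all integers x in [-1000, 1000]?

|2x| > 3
The claim fails at x = 0:
x = 0: LHS = |2·0| = |0| = 0; 0 > 3 — FAILS

Because a single integer refutes it, the statement is false.

Answer: False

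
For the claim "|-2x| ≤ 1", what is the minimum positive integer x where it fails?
Testing positive integers:
x = 1: LHS = |-2·1| = |-2| = 2; 2 ≤ 1 — FAILS  ← smallest positive counterexample

Answer: x = 1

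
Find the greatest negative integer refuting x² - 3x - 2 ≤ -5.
Testing negative integers from -1 downward:
x = -1: LHS = (-1)² - 3·(-1) - 2 = 2; 2 ≤ -5 — FAILS  ← closest negative counterexample to 0

Answer: x = -1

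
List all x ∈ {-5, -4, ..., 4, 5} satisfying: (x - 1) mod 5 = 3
Holds for: {-1, 4}
Fails for: {-5, -4, -3, -2, 0, 1, 2, 3, 5}

Answer: {-1, 4}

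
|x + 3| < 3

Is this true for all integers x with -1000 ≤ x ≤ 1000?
The claim fails at x = 0:
x = 0: LHS = |0 + 3| = |3| = 3; 3 < 3 — FAILS

Because a single integer refutes it, the statement is false.

Answer: False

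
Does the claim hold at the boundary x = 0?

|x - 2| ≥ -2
x = 0: LHS = |0 - 2| = |-2| = 2; 2 ≥ -2 — holds

The relation is satisfied at x = 0.

Answer: Yes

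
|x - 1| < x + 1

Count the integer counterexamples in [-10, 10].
Counterexamples in [-10, 10]: {-10, -9, -8, -7, -6, -5, -4, -3, -2, -1, 0}.

Counting them gives 11 values.

Answer: 11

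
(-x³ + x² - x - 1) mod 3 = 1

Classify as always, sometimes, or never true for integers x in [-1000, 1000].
Holds at x = 1: LHS = (-1³ + 1² - 1 - 1) mod 3 = (-2) mod 3 = 1; 1 = 1 — holds
Fails at x = 0: LHS = (-0³ + 0² - 0 - 1) mod 3 = (-1) mod 3 = 2; 2 = 1 — FAILS
It is satisfied by some integers in the range but not all.

Answer: Sometimes true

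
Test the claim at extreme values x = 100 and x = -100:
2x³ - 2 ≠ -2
x = 100: LHS = 2·100³ - 2 = 1999998; 1999998 ≠ -2 — holds
x = -100: LHS = 2·(-100)³ - 2 = -2000002; -2000002 ≠ -2 — holds

Answer: Yes, holds for both x = 100 and x = -100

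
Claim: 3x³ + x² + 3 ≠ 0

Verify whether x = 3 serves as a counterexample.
Substitute x = 3 into the relation:
x = 3: LHS = 3·3³ + 3² + 3 = 93; 93 ≠ 0 — holds

The relation holds at x = 3, so it is not a counterexample.

Answer: No, x = 3 is not a counterexample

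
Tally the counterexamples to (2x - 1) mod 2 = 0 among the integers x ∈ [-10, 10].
Counterexamples in [-10, 10]: {-10, -9, -8, -7, -6, -5, -4, -3, -2, -1, 0, 1, 2, 3, 4, 5, 6, 7, 8, 9, 10}.

Counting them gives 21 values.

Answer: 21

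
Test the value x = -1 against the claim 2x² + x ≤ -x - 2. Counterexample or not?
Substitute x = -1 into the relation:
x = -1: LHS = 2·(-1)² + (-1) = 1, RHS = -(-1) - 2 = -1; 1 ≤ -1 — FAILS

Since the claim fails at x = -1, this value is a counterexample.

Answer: Yes, x = -1 is a counterexample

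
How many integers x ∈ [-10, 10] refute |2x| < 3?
Counterexamples in [-10, 10]: {-10, -9, -8, -7, -6, -5, -4, -3, -2, 2, 3, 4, 5, 6, 7, 8, 9, 10}.

Counting them gives 18 values.

Answer: 18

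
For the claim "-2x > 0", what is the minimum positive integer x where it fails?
Testing positive integers:
x = 1: LHS = -2·1 = -2; -2 > 0 — FAILS  ← smallest positive counterexample

Answer: x = 1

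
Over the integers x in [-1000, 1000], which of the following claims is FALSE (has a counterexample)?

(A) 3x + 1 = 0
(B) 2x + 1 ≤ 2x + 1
(A) x = 0: LHS = 3·0 + 1 = 1; 1 = 0 — FAILS

(B) Over all integers in [-1000, 1000], LHS − RHS is largest at x = 0, where it equals 0:
x = 0: LHS = 2·0 + 1 = 1, RHS = 2·0 + 1 = 1; 1 ≤ 1 — holds
At the ends of the range:
x = -1000: LHS = 2·(-1000) + 1 = -1999, RHS = 2·(-1000) + 1 = -1999; -1999 ≤ -1999 — holds
x = 1000: LHS = 2·1000 + 1 = 2001, RHS = 2·1000 + 1 = 2001; 2001 ≤ 2001 — holds
Hence LHS − RHS is never positive, i.e. LHS ≤ RHS throughout, so the relation holds for every integer in [-1000, 1000].

Only (A) has a counterexample.

Answer: A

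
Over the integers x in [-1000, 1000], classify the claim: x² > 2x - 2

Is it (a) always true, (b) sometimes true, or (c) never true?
Over all integers in [-1000, 1000], LHS − RHS is smallest at x = 1, where it equals 1:
x = 1: LHS = 1² = 1, RHS = 2·1 - 2 = 0; 1 > 0 — holds
At the ends of the range:
x = -1000: LHS = (-1000)² = 1000000, RHS = 2·(-1000) - 2 = -2002; 1000000 > -2002 — holds
x = 1000: LHS = 1000² = 1000000, RHS = 2·1000 - 2 = 1998; 1000000 > 1998 — holds
Hence LHS − RHS is never zero or negative, i.e. LHS > RHS throughout, so the relation holds for every integer in [-1000, 1000].

No counterexample exists.

Answer: Always true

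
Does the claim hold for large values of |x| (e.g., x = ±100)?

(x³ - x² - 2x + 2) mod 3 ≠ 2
x = 100: LHS = (100³ - 100² - 2·100 + 2) mod 3 = 989802 mod 3 = 0; 0 ≠ 2 — holds
x = -100: LHS = ((-100)³ - (-100)² - 2·(-100) + 2) mod 3 = (-1009798) mod 3 = 2; 2 ≠ 2 — FAILS

Answer: Partially: holds for x = 100, fails for x = -100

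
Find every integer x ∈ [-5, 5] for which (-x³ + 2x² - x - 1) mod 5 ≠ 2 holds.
Holds for: {-5, -4, -1, 0, 1, 4, 5}
Fails for: {-3, -2, 2, 3}

Answer: {-5, -4, -1, 0, 1, 4, 5}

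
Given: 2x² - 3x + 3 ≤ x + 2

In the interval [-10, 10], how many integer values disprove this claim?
Counterexamples in [-10, 10]: {-10, -9, -8, -7, -6, -5, -4, -3, -2, -1, 0, 2, 3, 4, 5, 6, 7, 8, 9, 10}.

Counting them gives 20 values.

Answer: 20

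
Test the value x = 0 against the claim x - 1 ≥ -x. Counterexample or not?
Substitute x = 0 into the relation:
x = 0: LHS = 0 - 1 = -1, RHS = -0 = 0; -1 ≥ 0 — FAILS

Since the claim fails at x = 0, this value is a counterexample.

Answer: Yes, x = 0 is a counterexample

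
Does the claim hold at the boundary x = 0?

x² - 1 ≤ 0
x = 0: LHS = 0² - 1 = -1; -1 ≤ 0 — holds

The relation is satisfied at x = 0.

Answer: Yes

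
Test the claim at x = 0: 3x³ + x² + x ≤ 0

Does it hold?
x = 0: LHS = 3·0³ + 0² + 0 = 0; 0 ≤ 0 — holds

The relation is satisfied at x = 0.

Answer: Yes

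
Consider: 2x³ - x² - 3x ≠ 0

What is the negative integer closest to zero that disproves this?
Testing negative integers from -1 downward:
x = -1: LHS = 2·(-1)³ - (-1)² - 3·(-1) = 0; 0 ≠ 0 — FAILS  ← closest negative counterexample to 0

Answer: x = -1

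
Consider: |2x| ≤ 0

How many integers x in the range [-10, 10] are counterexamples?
Counterexamples in [-10, 10]: {-10, -9, -8, -7, -6, -5, -4, -3, -2, -1, 1, 2, 3, 4, 5, 6, 7, 8, 9, 10}.

Counting them gives 20 values.

Answer: 20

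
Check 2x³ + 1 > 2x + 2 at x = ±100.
x = 100: LHS = 2·100³ + 1 = 2000001, RHS = 2·100 + 2 = 202; 2000001 > 202 — holds
x = -100: LHS = 2·(-100)³ + 1 = -1999999, RHS = 2·(-100) + 2 = -198; -1999999 > -198 — FAILS

Answer: Partially: holds for x = 100, fails for x = -100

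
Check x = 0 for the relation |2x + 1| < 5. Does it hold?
x = 0: LHS = |2·0 + 1| = |1| = 1; 1 < 5 — holds

The relation is satisfied at x = 0.

Answer: Yes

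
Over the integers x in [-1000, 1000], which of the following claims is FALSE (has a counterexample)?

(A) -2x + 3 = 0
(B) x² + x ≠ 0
(A) x = 0: LHS = -2·0 + 3 = 3; 3 = 0 — FAILS
(B) x = 0: LHS = 0² + 0 = 0; 0 ≠ 0 — FAILS

Answer: Both A and B are false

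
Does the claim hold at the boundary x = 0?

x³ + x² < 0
x = 0: LHS = 0³ + 0² = 0; 0 < 0 — FAILS

The relation fails at x = 0, so x = 0 is a counterexample.

Answer: No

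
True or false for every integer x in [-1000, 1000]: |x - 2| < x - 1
The claim fails at x = 0:
x = 0: LHS = |0 - 2| = |-2| = 2, RHS = 0 - 1 = -1; 2 < -1 — FAILS

Because a single integer refutes it, the statement is false.

Answer: False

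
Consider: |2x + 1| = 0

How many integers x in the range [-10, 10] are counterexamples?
Counterexamples in [-10, 10]: {-10, -9, -8, -7, -6, -5, -4, -3, -2, -1, 0, 1, 2, 3, 4, 5, 6, 7, 8, 9, 10}.

Counting them gives 21 values.

Answer: 21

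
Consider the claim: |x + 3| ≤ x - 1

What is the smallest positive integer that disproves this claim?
Testing positive integers:
x = 1: LHS = |1 + 3| = |4| = 4, RHS = 1 - 1 = 0; 4 ≤ 0 — FAILS  ← smallest positive counterexample

Answer: x = 1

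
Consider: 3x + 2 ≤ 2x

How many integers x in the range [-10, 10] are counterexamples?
Counterexamples in [-10, 10]: {-1, 0, 1, 2, 3, 4, 5, 6, 7, 8, 9, 10}.

Counting them gives 12 values.

Answer: 12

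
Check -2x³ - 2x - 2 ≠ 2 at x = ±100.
x = 100: LHS = -2·100³ - 2·100 - 2 = -2000202; -2000202 ≠ 2 — holds
x = -100: LHS = -2·(-100)³ - 2·(-100) - 2 = 2000198; 2000198 ≠ 2 — holds

Answer: Yes, holds for both x = 100 and x = -100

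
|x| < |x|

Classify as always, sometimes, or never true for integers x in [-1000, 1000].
Over all integers in [-1000, 1000], LHS − RHS is smallest at x = 0, where it equals 0:
x = 0: LHS = |0| = 0, RHS = |0| = 0; 0 < 0 — FAILS
At the ends of the range:
x = -1000: LHS = |-1000| = 1000, RHS = |-1000| = 1000; 1000 < 1000 — FAILS
x = 1000: LHS = |1000| = 1000, RHS = |1000| = 1000; 1000 < 1000 — FAILS
Hence LHS − RHS is never negative, i.e. LHS ≥ RHS throughout, so the claimed relation (<) fails for every integer in [-1000, 1000].

No integer in the range satisfies it.

Answer: Never true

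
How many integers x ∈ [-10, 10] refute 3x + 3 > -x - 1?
Counterexamples in [-10, 10]: {-10, -9, -8, -7, -6, -5, -4, -3, -2, -1}.

Counting them gives 10 values.

Answer: 10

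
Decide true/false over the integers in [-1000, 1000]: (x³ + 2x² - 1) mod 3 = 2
The claim fails at x = -1:
x = -1: LHS = ((-1)³ + 2·(-1)² - 1) mod 3 = 0 mod 3 = 0; 0 = 2 — FAILS

Because a single integer refutes it, the statement is false.

Answer: False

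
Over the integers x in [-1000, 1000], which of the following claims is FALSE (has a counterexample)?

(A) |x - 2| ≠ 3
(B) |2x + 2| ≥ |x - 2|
(A) x = -1: LHS = |(-1) - 2| = |-3| = 3; 3 ≠ 3 — FAILS
(B) x = -1: LHS = |2·(-1) + 2| = |0| = 0, RHS = |(-1) - 2| = |-3| = 3; 0 ≥ 3 — FAILS

Answer: Both A and B are false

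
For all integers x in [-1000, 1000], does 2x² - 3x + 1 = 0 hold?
The claim fails at x = 0:
x = 0: LHS = 2·0² - 3·0 + 1 = 1; 1 = 0 — FAILS

Because a single integer refutes it, the statement is false.

Answer: False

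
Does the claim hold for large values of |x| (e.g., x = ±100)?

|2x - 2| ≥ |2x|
x = 100: LHS = |2·100 - 2| = |198| = 198, RHS = |2·100| = |200| = 200; 198 ≥ 200 — FAILS
x = -100: LHS = |2·(-100) - 2| = |-202| = 202, RHS = |2·(-100)| = |-200| = 200; 202 ≥ 200 — holds

Answer: Partially: fails for x = 100, holds for x = -100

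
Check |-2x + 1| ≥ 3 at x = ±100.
x = 100: LHS = |-2·100 + 1| = |-199| = 199; 199 ≥ 3 — holds
x = -100: LHS = |-2·(-100) + 1| = |201| = 201; 201 ≥ 3 — holds

Answer: Yes, holds for both x = 100 and x = -100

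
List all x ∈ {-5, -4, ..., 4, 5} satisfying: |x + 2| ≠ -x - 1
Track d = LHS − RHS over the integers in [-5, 5]. Equality would need d = 0, but d changes sign only between consecutive integers, jumping over 0:
x = -2: LHS = |(-2) + 2| = |0| = 0, RHS = -(-2) - 1 = 1; 0 ≠ 1 — holds  (d = -1)
x = -1: LHS = |(-1) + 2| = |1| = 1, RHS = -(-1) - 1 = 0; 1 ≠ 0 — holds  (d = 1)
Away from these crossings d keeps a constant sign, and checking every integer in [-5, 5] confirms d ≠ 0 throughout. Hence the two sides are never equal, so the relation holds for every integer in [-5, 5].

Answer: All integers in [-5, 5]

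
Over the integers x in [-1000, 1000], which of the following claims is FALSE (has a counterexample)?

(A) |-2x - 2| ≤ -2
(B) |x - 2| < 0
(A) x = 0: LHS = |-2·0 - 2| = |-2| = 2; 2 ≤ -2 — FAILS
(B) x = 0: LHS = |0 - 2| = |-2| = 2; 2 < 0 — FAILS

Answer: Both A and B are false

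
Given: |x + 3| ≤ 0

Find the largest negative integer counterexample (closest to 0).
Testing negative integers from -1 downward:
x = -1: LHS = |(-1) + 3| = |2| = 2; 2 ≤ 0 — FAILS  ← closest negative counterexample to 0

Answer: x = -1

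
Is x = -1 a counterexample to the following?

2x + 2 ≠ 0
Substitute x = -1 into the relation:
x = -1: LHS = 2·(-1) + 2 = 0; 0 ≠ 0 — FAILS

Since the claim fails at x = -1, this value is a counterexample.

Answer: Yes, x = -1 is a counterexample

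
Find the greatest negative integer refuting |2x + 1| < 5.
Testing negative integers from -1 downward:
x = -1: LHS = |2·(-1) + 1| = |-1| = 1; 1 < 5 — holds
x = -2: LHS = |2·(-2) + 1| = |-3| = 3; 3 < 5 — holds
x = -3: LHS = |2·(-3) + 1| = |-5| = 5; 5 < 5 — FAILS  ← closest negative counterexample to 0

Answer: x = -3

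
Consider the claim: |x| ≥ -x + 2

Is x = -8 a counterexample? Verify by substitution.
Substitute x = -8 into the relation:
x = -8: LHS = |-8| = 8, RHS = -(-8) + 2 = 10; 8 ≥ 10 — FAILS

Since the claim fails at x = -8, this value is a counterexample.

Answer: Yes, x = -8 is a counterexample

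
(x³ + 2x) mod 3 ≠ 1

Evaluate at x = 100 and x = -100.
x = 100: LHS = (100³ + 2·100) mod 3 = 1000200 mod 3 = 0; 0 ≠ 1 — holds
x = -100: LHS = ((-100)³ + 2·(-100)) mod 3 = (-1000200) mod 3 = 0; 0 ≠ 1 — holds

Answer: Yes, holds for both x = 100 and x = -100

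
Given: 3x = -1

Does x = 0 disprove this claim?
Substitute x = 0 into the relation:
x = 0: LHS = 3·0 = 0; 0 = -1 — FAILS

Since the claim fails at x = 0, this value is a counterexample.

Answer: Yes, x = 0 is a counterexample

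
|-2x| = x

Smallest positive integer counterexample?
Testing positive integers:
x = 1: LHS = |-2·1| = |-2| = 2; 2 = 1 — FAILS  ← smallest positive counterexample

Answer: x = 1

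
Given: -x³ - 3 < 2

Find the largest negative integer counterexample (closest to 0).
Testing negative integers from -1 downward:
x = -1: LHS = -(-1)³ - 3 = -2; -2 < 2 — holds
x = -2: LHS = -(-2)³ - 3 = 5; 5 < 2 — FAILS  ← closest negative counterexample to 0

Answer: x = -2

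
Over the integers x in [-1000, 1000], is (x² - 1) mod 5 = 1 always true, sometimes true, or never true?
For a polynomial with integer coefficients, its value mod 5 depends only on x mod 5, so it suffices to check one representative of each residue class, x = 0, 1, 2, 3, 4:
x = 0: LHS = (0² - 1) mod 5 = (-1) mod 5 = 4; 4 = 1 — FAILS
x = 1: LHS = (1² - 1) mod 5 = 0 mod 5 = 0; 0 = 1 — FAILS
x = 2: LHS = (2² - 1) mod 5 = 3 mod 5 = 3; 3 = 1 — FAILS
x = 3: LHS = (3² - 1) mod 5 = 8 mod 5 = 3; 3 = 1 — FAILS
x = 4: LHS = (4² - 1) mod 5 = 15 mod 5 = 0; 0 = 1 — FAILS
The relation fails in every residue class, so the claimed relation (=) fails for every integer in [-1000, 1000].

No integer in the range satisfies it.

Answer: Never true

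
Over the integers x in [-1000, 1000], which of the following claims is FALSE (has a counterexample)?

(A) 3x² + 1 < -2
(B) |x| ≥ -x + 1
(A) x = 0: LHS = 3·0² + 1 = 1; 1 < -2 — FAILS
(B) x = 0: LHS = |0| = 0, RHS = -0 + 1 = 1; 0 ≥ 1 — FAILS

Answer: Both A and B are false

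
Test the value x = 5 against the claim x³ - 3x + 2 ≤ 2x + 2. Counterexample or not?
Substitute x = 5 into the relation:
x = 5: LHS = 5³ - 3·5 + 2 = 112, RHS = 2·5 + 2 = 12; 112 ≤ 12 — FAILS

Since the claim fails at x = 5, this value is a counterexample.

Answer: Yes, x = 5 is a counterexample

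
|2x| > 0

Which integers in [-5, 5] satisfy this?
Holds for: {-5, -4, -3, -2, -1, 1, 2, 3, 4, 5}
Fails for: {0}

Answer: {-5, -4, -3, -2, -1, 1, 2, 3, 4, 5}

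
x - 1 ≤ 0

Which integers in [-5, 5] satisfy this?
Holds for: {-5, -4, -3, -2, -1, 0, 1}
Fails for: {2, 3, 4, 5}

Answer: {-5, -4, -3, -2, -1, 0, 1}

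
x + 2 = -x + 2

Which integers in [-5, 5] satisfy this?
Holds for: {0}
Fails for: {-5, -4, -3, -2, -1, 1, 2, 3, 4, 5}

Answer: {0}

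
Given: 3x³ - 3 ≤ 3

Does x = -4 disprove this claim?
Substitute x = -4 into the relation:
x = -4: LHS = 3·(-4)³ - 3 = -195; -195 ≤ 3 — holds

The claim holds here, so x = -4 is not a counterexample. (A counterexample exists elsewhere, e.g. x = 2.)

Answer: No, x = -4 is not a counterexample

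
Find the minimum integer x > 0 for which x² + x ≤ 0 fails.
Testing positive integers:
x = 1: LHS = 1² + 1 = 2; 2 ≤ 0 — FAILS  ← smallest positive counterexample

Answer: x = 1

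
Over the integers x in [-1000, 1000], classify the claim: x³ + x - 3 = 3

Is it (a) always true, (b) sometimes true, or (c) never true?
Track d = LHS − RHS over the integers in [-1000, 1000]. Equality would need d = 0, but d changes sign only between consecutive integers, jumping over 0:
x = 1: LHS = 1³ + 1 - 3 = -1; -1 = 3 — FAILS  (d = -4)
x = 2: LHS = 2³ + 2 - 3 = 7; 7 = 3 — FAILS  (d = 4)
Away from these crossings d keeps a constant sign, and checking every integer in [-1000, 1000] confirms d ≠ 0 throughout. Hence the two sides are never equal, so the claimed relation (=) fails for every integer in [-1000, 1000].

No integer in the range satisfies it.

Answer: Never true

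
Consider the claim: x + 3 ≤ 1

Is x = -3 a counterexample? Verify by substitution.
Substitute x = -3 into the relation:
x = -3: LHS = (-3) + 3 = 0; 0 ≤ 1 — holds

The claim holds here, so x = -3 is not a counterexample. (A counterexample exists elsewhere, e.g. x = 0.)

Answer: No, x = -3 is not a counterexample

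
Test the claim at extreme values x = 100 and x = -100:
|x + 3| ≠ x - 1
x = 100: LHS = |100 + 3| = |103| = 103, RHS = 100 - 1 = 99; 103 ≠ 99 — holds
x = -100: LHS = |(-100) + 3| = |-97| = 97, RHS = (-100) - 1 = -101; 97 ≠ -101 — holds

Answer: Yes, holds for both x = 100 and x = -100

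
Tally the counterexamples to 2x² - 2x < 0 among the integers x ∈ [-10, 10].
Counterexamples in [-10, 10]: {-10, -9, -8, -7, -6, -5, -4, -3, -2, -1, 0, 1, 2, 3, 4, 5, 6, 7, 8, 9, 10}.

Counting them gives 21 values.

Answer: 21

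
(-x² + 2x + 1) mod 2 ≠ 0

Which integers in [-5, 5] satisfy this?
Holds for: {-4, -2, 0, 2, 4}
Fails for: {-5, -3, -1, 1, 3, 5}

Answer: {-4, -2, 0, 2, 4}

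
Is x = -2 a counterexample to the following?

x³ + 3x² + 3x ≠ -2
Substitute x = -2 into the relation:
x = -2: LHS = (-2)³ + 3·(-2)² + 3·(-2) = -2; -2 ≠ -2 — FAILS

Since the claim fails at x = -2, this value is a counterexample.

Answer: Yes, x = -2 is a counterexample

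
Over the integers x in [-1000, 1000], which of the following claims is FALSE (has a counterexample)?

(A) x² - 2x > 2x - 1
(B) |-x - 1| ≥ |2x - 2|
(A) x = 1: LHS = 1² - 2·1 = -1, RHS = 2·1 - 1 = 1; -1 > 1 — FAILS
(B) x = 0: LHS = |-0 - 1| = |-1| = 1, RHS = |2·0 - 2| = |-2| = 2; 1 ≥ 2 — FAILS

Answer: Both A and B are false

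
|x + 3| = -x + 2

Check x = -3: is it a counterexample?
Substitute x = -3 into the relation:
x = -3: LHS = |(-3) + 3| = |0| = 0, RHS = -(-3) + 2 = 5; 0 = 5 — FAILS

Since the claim fails at x = -3, this value is a counterexample.

Answer: Yes, x = -3 is a counterexample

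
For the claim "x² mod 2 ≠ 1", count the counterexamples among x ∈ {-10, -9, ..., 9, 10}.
Counterexamples in [-10, 10]: {-9, -7, -5, -3, -1, 1, 3, 5, 7, 9}.

Counting them gives 10 values.

Answer: 10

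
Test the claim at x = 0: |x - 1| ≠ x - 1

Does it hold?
x = 0: LHS = |0 - 1| = |-1| = 1, RHS = 0 - 1 = -1; 1 ≠ -1 — holds

The relation is satisfied at x = 0.

Answer: Yes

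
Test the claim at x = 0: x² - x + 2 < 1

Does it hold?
x = 0: LHS = 0² - 0 + 2 = 2; 2 < 1 — FAILS

The relation fails at x = 0, so x = 0 is a counterexample.

Answer: No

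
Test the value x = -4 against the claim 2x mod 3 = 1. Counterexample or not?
Substitute x = -4 into the relation:
x = -4: LHS = (2·(-4)) mod 3 = (-8) mod 3 = 1; 1 = 1 — holds

The claim holds here, so x = -4 is not a counterexample. (A counterexample exists elsewhere, e.g. x = 0.)

Answer: No, x = -4 is not a counterexample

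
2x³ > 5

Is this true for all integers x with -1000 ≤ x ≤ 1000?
The claim fails at x = 0:
x = 0: LHS = 2·0³ = 0; 0 > 5 — FAILS

Because a single integer refutes it, the statement is false.

Answer: False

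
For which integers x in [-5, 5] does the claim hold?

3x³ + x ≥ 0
Holds for: {0, 1, 2, 3, 4, 5}
Fails for: {-5, -4, -3, -2, -1}

Answer: {0, 1, 2, 3, 4, 5}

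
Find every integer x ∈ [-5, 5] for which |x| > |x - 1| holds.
Holds for: {1, 2, 3, 4, 5}
Fails for: {-5, -4, -3, -2, -1, 0}

Answer: {1, 2, 3, 4, 5}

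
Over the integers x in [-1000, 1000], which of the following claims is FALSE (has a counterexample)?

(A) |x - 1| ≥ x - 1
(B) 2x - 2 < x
(A) Over all integers in [-1000, 1000], LHS − RHS is smallest at x = 1, where it equals 0:
x = 1: LHS = |1 - 1| = |0| = 0, RHS = 1 - 1 = 0; 0 ≥ 0 — holds
At the ends of the range:
x = -1000: LHS = |(-1000) - 1| = |-1001| = 1001, RHS = (-1000) - 1 = -1001; 1001 ≥ -1001 — holds
x = 1000: LHS = |1000 - 1| = |999| = 999, RHS = 1000 - 1 = 999; 999 ≥ 999 — holds
Hence LHS − RHS is never negative, i.e. LHS ≥ RHS throughout, so the relation holds for every integer in [-1000, 1000].

(B) x = 2: LHS = 2·2 - 2 = 2; 2 < 2 — FAILS

Only (B) has a counterexample.

Answer: B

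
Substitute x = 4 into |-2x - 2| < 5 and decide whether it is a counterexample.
Substitute x = 4 into the relation:
x = 4: LHS = |-2·4 - 2| = |-10| = 10; 10 < 5 — FAILS

Since the claim fails at x = 4, this value is a counterexample.

Answer: Yes, x = 4 is a counterexample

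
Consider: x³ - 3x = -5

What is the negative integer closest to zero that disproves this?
Testing negative integers from -1 downward:
x = -1: LHS = (-1)³ - 3·(-1) = 2; 2 = -5 — FAILS  ← closest negative counterexample to 0

Answer: x = -1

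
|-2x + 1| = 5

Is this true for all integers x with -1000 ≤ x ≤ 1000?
The claim fails at x = 0:
x = 0: LHS = |-2·0 + 1| = |1| = 1; 1 = 5 — FAILS

Because a single integer refutes it, the statement is false.

Answer: False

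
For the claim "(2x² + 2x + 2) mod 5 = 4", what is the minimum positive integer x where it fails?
Testing positive integers:
x = 1: LHS = (2·1² + 2·1 + 2) mod 5 = 6 mod 5 = 1; 1 = 4 — FAILS  ← smallest positive counterexample

Answer: x = 1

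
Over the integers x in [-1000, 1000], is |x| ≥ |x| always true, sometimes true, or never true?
Over all integers in [-1000, 1000], LHS − RHS is smallest at x = 0, where it equals 0:
x = 0: LHS = |0| = 0, RHS = |0| = 0; 0 ≥ 0 — holds
At the ends of the range:
x = -1000: LHS = |-1000| = 1000, RHS = |-1000| = 1000; 1000 ≥ 1000 — holds
x = 1000: LHS = |1000| = 1000, RHS = |1000| = 1000; 1000 ≥ 1000 — holds
Hence LHS − RHS is never negative, i.e. LHS ≥ RHS throughout, so the relation holds for every integer in [-1000, 1000].

No counterexample exists.

Answer: Always true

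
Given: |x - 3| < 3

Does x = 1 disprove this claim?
Substitute x = 1 into the relation:
x = 1: LHS = |1 - 3| = |-2| = 2; 2 < 3 — holds

The claim holds here, so x = 1 is not a counterexample. (A counterexample exists elsewhere, e.g. x = 0.)

Answer: No, x = 1 is not a counterexample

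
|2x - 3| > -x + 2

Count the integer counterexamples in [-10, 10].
Counterexamples in [-10, 10]: {1}.

Counting them gives 1 values.

Answer: 1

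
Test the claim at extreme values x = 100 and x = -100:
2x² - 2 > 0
x = 100: LHS = 2·100² - 2 = 19998; 19998 > 0 — holds
x = -100: LHS = 2·(-100)² - 2 = 19998; 19998 > 0 — holds

Answer: Yes, holds for both x = 100 and x = -100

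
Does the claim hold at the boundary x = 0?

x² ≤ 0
x = 0: LHS = 0² = 0; 0 ≤ 0 — holds

The relation is satisfied at x = 0.

Answer: Yes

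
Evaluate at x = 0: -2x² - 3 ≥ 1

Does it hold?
x = 0: LHS = -2·0² - 3 = -3; -3 ≥ 1 — FAILS

The relation fails at x = 0, so x = 0 is a counterexample.

Answer: No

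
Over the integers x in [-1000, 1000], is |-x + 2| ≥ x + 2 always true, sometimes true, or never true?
Holds at x = 0: LHS = |-0 + 2| = |2| = 2, RHS = 0 + 2 = 2; 2 ≥ 2 — holds
Fails at x = 1: LHS = |-1 + 2| = |1| = 1, RHS = 1 + 2 = 3; 1 ≥ 3 — FAILS
It is satisfied by some integers in the range but not all.

Answer: Sometimes true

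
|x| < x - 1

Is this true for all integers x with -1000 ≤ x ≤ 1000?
The claim fails at x = 0:
x = 0: LHS = |0| = 0, RHS = 0 - 1 = -1; 0 < -1 — FAILS

Because a single integer refutes it, the statement is false.

Answer: False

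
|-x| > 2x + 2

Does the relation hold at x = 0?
x = 0: LHS = |-0| = |0| = 0, RHS = 2·0 + 2 = 2; 0 > 2 — FAILS

The relation fails at x = 0, so x = 0 is a counterexample.

Answer: No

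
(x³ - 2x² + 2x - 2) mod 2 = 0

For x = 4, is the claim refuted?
Substitute x = 4 into the relation:
x = 4: LHS = (4³ - 2·4² + 2·4 - 2) mod 2 = 38 mod 2 = 0; 0 = 0 — holds

The claim holds here, so x = 4 is not a counterexample. (A counterexample exists elsewhere, e.g. x = 1.)

Answer: No, x = 4 is not a counterexample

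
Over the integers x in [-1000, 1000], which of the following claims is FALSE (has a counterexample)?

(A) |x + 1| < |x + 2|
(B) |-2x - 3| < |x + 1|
(A) x = -2: LHS = |(-2) + 1| = |-1| = 1, RHS = |(-2) + 2| = |0| = 0; 1 < 0 — FAILS
(B) x = 0: LHS = |-2·0 - 3| = |-3| = 3, RHS = |0 + 1| = |1| = 1; 3 < 1 — FAILS

Answer: Both A and B are false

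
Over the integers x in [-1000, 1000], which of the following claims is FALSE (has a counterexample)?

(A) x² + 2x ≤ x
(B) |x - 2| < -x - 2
(A) x = 1: LHS = 1² + 2·1 = 3; 3 ≤ 1 — FAILS
(B) x = 0: LHS = |0 - 2| = |-2| = 2, RHS = -0 - 2 = -2; 2 < -2 — FAILS

Answer: Both A and B are false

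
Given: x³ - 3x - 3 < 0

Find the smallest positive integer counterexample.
Testing positive integers:
x = 1: LHS = 1³ - 3·1 - 3 = -5; -5 < 0 — holds
x = 2: LHS = 2³ - 3·2 - 3 = -1; -1 < 0 — holds
x = 3: LHS = 3³ - 3·3 - 3 = 15; 15 < 0 — FAILS  ← smallest positive counterexample

Answer: x = 3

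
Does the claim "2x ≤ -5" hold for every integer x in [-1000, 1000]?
The claim fails at x = 0:
x = 0: LHS = 2·0 = 0; 0 ≤ -5 — FAILS

Because a single integer refutes it, the statement is false.

Answer: False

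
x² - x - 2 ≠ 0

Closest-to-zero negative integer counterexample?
Testing negative integers from -1 downward:
x = -1: LHS = (-1)² - (-1) - 2 = 0; 0 ≠ 0 — FAILS  ← closest negative counterexample to 0

Answer: x = -1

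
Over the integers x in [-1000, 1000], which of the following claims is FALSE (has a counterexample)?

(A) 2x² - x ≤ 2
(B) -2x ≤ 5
(A) x = -1: LHS = 2·(-1)² - (-1) = 3; 3 ≤ 2 — FAILS
(B) x = -3: LHS = -2·(-3) = 6; 6 ≤ 5 — FAILS

Answer: Both A and B are false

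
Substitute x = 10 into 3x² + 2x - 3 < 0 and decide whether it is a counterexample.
Substitute x = 10 into the relation:
x = 10: LHS = 3·10² + 2·10 - 3 = 317; 317 < 0 — FAILS

Since the claim fails at x = 10, this value is a counterexample.

Answer: Yes, x = 10 is a counterexample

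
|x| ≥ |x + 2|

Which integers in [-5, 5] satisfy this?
Holds for: {-5, -4, -3, -2, -1}
Fails for: {0, 1, 2, 3, 4, 5}

Answer: {-5, -4, -3, -2, -1}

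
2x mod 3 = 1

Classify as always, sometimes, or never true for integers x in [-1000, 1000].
Holds at x = -1: LHS = (2·(-1)) mod 3 = (-2) mod 3 = 1; 1 = 1 — holds
Fails at x = 0: LHS = (2·0) mod 3 = 0 mod 3 = 0; 0 = 1 — FAILS
It is satisfied by some integers in the range but not all.

Answer: Sometimes true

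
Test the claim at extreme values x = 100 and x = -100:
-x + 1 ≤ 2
x = 100: LHS = -100 + 1 = -99; -99 ≤ 2 — holds
x = -100: LHS = -(-100) + 1 = 101; 101 ≤ 2 — FAILS

Answer: Partially: holds for x = 100, fails for x = -100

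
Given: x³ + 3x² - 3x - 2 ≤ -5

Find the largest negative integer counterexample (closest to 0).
Testing negative integers from -1 downward:
x = -1: LHS = (-1)³ + 3·(-1)² - 3·(-1) - 2 = 3; 3 ≤ -5 — FAILS  ← closest negative counterexample to 0

Answer: x = -1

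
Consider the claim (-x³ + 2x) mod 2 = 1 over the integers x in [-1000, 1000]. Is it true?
The claim fails at x = 0:
x = 0: LHS = (-0³ + 2·0) mod 2 = 0 mod 2 = 0; 0 = 1 — FAILS

Because a single integer refutes it, the statement is false.

Answer: False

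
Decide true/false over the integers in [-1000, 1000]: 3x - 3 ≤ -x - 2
The claim fails at x = 1:
x = 1: LHS = 3·1 - 3 = 0, RHS = -1 - 2 = -3; 0 ≤ -3 — FAILS

Because a single integer refutes it, the statement is false.

Answer: False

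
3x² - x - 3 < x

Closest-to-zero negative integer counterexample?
Testing negative integers from -1 downward:
x = -1: LHS = 3·(-1)² - (-1) - 3 = 1; 1 < -1 — FAILS  ← closest negative counterexample to 0

Answer: x = -1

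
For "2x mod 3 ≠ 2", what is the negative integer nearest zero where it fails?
Testing negative integers from -1 downward:
x = -1: LHS = (2·(-1)) mod 3 = (-2) mod 3 = 1; 1 ≠ 2 — holds
x = -2: LHS = (2·(-2)) mod 3 = (-4) mod 3 = 2; 2 ≠ 2 — FAILS  ← closest negative counterexample to 0

Answer: x = -2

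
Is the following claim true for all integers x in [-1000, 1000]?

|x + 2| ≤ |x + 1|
The claim fails at x = 0:
x = 0: LHS = |0 + 2| = |2| = 2, RHS = |0 + 1| = |1| = 1; 2 ≤ 1 — FAILS

Because a single integer refutes it, the statement is false.

Answer: False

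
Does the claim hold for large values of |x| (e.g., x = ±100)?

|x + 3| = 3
x = 100: LHS = |100 + 3| = |103| = 103; 103 = 3 — FAILS
x = -100: LHS = |(-100) + 3| = |-97| = 97; 97 = 3 — FAILS

Answer: No, fails for both x = 100 and x = -100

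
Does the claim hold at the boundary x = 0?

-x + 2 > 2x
x = 0: LHS = -0 + 2 = 2, RHS = 2·0 = 0; 2 > 0 — holds

The relation is satisfied at x = 0.

Answer: Yes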